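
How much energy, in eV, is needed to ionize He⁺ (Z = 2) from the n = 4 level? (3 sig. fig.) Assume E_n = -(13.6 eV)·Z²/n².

3.40 eV

E_n = −13.6 Z²/n² = −54.40/n² eV for Z = 2.
E_4 = −54.40/16 = −3.40 eV, so ionization (to E = 0) requires 3.40 eV.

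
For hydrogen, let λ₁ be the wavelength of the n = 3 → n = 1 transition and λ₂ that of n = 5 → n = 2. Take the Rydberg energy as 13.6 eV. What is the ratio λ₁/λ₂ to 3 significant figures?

0.236

λ ∝ 1/ΔE ∝ 1/(1/n_f² − 1/n_i²), and the Z² and hc factors cancel in the ratio.
λ₁/λ₂ = (1/2² − 1/5²)/(1/1² − 1/3²) = 0.2100/0.8889 = 0.236.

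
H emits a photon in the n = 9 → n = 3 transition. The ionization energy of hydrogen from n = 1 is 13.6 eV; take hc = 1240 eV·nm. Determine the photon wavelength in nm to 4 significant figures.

ΔE = 13.60 × (1/3² − 1/9²) = 13.60 × 0.09877 = 1.343 eV.
λ = hc/ΔE = 1240 / 1.343 = 923.2 nm.

923.2 nm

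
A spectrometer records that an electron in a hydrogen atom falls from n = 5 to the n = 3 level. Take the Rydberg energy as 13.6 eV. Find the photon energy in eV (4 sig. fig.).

0.9671 eV

E_5 = −13.60/25 = −0.5440 eV and E_3 = −13.60/9 = −1.511 eV.
The photon energy is |E_5 − E_3| = 0.9671 eV.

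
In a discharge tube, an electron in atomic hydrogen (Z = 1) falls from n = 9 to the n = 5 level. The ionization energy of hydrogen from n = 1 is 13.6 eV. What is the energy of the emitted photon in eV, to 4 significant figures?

0.3761 eV

E_9 = −13.60/81 = −0.1679 eV and E_5 = −13.60/25 = −0.5440 eV.
The photon energy is |E_9 − E_5| = 0.3761 eV.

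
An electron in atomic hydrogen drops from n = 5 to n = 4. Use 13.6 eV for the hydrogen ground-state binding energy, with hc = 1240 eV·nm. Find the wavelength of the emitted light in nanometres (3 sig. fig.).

4050 nm

ΔE = 13.60 × (1/4² − 1/5²) = 13.60 × 0.02250 = 0.3060 eV.
λ = hc/ΔE = 1240 / 0.3060 = 4050 nm.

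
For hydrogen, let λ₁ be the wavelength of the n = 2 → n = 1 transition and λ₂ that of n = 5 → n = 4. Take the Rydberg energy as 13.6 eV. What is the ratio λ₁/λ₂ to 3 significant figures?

0.0300

λ ∝ 1/ΔE ∝ 1/(1/n_f² − 1/n_i²), and the Z² and hc factors cancel in the ratio.
λ₁/λ₂ = (1/4² − 1/5²)/(1/1² − 1/2²) = 0.02250/0.7500 = 0.0300.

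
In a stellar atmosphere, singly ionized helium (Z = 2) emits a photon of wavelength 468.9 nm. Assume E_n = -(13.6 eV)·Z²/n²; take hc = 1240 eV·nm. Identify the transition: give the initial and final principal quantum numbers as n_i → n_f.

The photon energy is ΔE = hc/λ = 1240 / 468.9 = 2.644 eV.
With Z = 2, ΔE = 54.40 × (1/n_f² − 1/n_i²), so 1/n_f² − 1/n_i² = 0.04861.
Trying n_f = 3 gives 1/n_i² = 0.06250, i.e. n_i ≈ 4; this pair matches.

n_i = 4, n_f = 3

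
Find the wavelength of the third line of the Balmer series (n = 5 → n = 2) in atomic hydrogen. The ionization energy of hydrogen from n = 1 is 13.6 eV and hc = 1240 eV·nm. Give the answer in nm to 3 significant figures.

434 nm

The Balmer series terminates on n_f = 2; the third line has n_i = 2+3 = 5.
ΔE = 13.60 × (1/2² − 1/5²) = 2.856 eV.
λ = 1240 / 2.856 = 434 nm.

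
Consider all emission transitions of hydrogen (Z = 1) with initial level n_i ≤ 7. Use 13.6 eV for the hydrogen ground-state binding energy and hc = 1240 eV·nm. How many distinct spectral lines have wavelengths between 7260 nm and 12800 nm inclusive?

2

Enumerate all n_i → n_f pairs with 1 ≤ n_f < n_i ≤ 7 and compute λ = 1240 / [13.6·1·(1/n_f² − 1/n_i²)].
Lines falling in [7260, 12800] nm: 6→5 (7460 nm), 7→6 (12370 nm).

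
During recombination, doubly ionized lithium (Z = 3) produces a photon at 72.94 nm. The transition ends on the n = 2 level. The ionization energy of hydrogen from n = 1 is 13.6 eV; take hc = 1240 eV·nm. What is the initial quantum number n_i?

The photon energy is ΔE = hc/λ = 1240 / 72.94 = 17.00 eV.
With Z = 3, ΔE = 122.4 × (1/n_f² − 1/n_i²), so 1/n_f² − 1/n_i² = 0.1389.
With n_f = 2: 1/n_i² = 1/4 − 0.1389 = 0.1111, so n_i ≈ 3.00.

n_i = 3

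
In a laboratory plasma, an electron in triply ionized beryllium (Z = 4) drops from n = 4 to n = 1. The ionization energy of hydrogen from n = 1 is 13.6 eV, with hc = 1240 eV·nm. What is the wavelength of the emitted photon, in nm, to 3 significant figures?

6.08 nm

For Z = 4 the level energies scale as Z², so the effective Rydberg energy is 13.6 × 16 = 217.6 eV.
ΔE = 217.6 × (1/1² − 1/4²) = 217.6 × 0.9375 = 204.0 eV.
λ = hc/ΔE = 1240 / 204.0 = 6.08 nm.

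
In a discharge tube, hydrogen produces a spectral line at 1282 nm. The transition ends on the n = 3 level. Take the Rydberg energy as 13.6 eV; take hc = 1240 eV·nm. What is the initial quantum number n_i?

The photon energy is ΔE = hc/λ = 1240 / 1282 = 0.9672 eV.
With Z = 1, ΔE = 13.60 × (1/n_f² − 1/n_i²), so 1/n_f² − 1/n_i² = 0.07112.
With n_f = 3: 1/n_i² = 1/9 − 0.07112 = 0.03999, so n_i ≈ 5.00.

n_i = 5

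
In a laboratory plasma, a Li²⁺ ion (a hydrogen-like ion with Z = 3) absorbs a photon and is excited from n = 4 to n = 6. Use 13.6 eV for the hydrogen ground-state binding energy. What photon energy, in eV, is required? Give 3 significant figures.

The Bohr energies scale as Z², so for Z = 3: E_n = −122.4/n² eV.
E_6 = −122.4/36 = −3.400 eV and E_4 = −122.4/16 = −7.650 eV.
The photon energy is |E_6 − E_4| = 4.25 eV.

4.25 eV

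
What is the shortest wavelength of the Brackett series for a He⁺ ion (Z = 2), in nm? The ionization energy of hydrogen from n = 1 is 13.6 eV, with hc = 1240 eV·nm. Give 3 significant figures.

The Brackett series has lower level n_f = 4; the series limit corresponds to n_i → ∞.
ΔE_max = 13.6 × 4 / 4² = 3.400 eV.
λ_min = 1240 / 3.400 = 365 nm.

365 nm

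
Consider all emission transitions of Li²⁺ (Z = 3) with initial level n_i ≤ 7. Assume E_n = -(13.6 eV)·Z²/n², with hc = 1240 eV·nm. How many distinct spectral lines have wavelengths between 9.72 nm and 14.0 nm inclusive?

Enumerate all n_i → n_f pairs with 1 ≤ n_f < n_i ≤ 7 and compute λ = 1240 / [13.6·9·(1/n_f² − 1/n_i²)].
Lines falling in [9.72, 14.0] nm: 7→1 (10.34 nm), 6→1 (10.42 nm), 5→1 (10.55 nm), 4→1 (10.81 nm), 3→1 (11.40 nm), 2→1 (13.51 nm).

6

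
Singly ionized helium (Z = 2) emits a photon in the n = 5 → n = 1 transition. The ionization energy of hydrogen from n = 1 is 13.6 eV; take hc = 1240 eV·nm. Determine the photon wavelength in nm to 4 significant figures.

For Z = 2 the level energies scale as Z², so the effective Rydberg energy is 13.6 × 4 = 54.40 eV.
ΔE = 54.40 × (1/1² − 1/5²) = 54.40 × 0.9600 = 52.22 eV.
λ = hc/ΔE = 1240 / 52.22 = 23.74 nm.

23.74 nm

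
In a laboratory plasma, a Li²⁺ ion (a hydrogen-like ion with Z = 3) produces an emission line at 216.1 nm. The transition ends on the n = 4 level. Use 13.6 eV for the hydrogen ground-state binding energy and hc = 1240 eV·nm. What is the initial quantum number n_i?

n_i = 8

The photon energy is ΔE = hc/λ = 1240 / 216.1 = 5.738 eV.
With Z = 3, ΔE = 122.4 × (1/n_f² − 1/n_i²), so 1/n_f² − 1/n_i² = 0.04688.
With n_f = 4: 1/n_i² = 1/16 − 0.04688 = 0.01562, so n_i ≈ 8.00.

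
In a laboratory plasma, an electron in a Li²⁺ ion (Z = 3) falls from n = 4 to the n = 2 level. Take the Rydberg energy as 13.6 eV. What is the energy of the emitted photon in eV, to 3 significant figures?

The Bohr energies scale as Z², so for Z = 3: E_n = −122.4/n² eV.
E_4 = −122.4/16 = −7.650 eV and E_2 = −122.4/4 = −30.60 eV.
The photon energy is |E_4 − E_2| = 23.0 eV.

23.0 eV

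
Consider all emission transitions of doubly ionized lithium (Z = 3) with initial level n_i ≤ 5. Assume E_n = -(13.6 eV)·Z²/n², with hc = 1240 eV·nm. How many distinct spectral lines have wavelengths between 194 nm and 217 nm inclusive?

Enumerate all n_i → n_f pairs with 1 ≤ n_f < n_i ≤ 5 and compute λ = 1240 / [13.6·9·(1/n_f² − 1/n_i²)].
Lines falling in [194, 217] nm: 4→3 (208.4 nm).

1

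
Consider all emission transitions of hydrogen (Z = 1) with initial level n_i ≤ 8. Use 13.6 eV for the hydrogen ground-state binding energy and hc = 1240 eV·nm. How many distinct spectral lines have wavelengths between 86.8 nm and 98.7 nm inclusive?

Enumerate all n_i → n_f pairs with 1 ≤ n_f < n_i ≤ 8 and compute λ = 1240 / [13.6·1·(1/n_f² − 1/n_i²)].
Lines falling in [86.8, 98.7] nm: 8→1 (92.62 nm), 7→1 (93.08 nm), 6→1 (93.78 nm), 5→1 (94.98 nm), 4→1 (97.25 nm).

5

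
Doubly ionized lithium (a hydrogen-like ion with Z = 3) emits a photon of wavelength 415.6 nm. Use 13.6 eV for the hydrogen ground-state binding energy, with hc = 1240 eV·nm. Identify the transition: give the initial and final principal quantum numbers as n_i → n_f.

The photon energy is ΔE = hc/λ = 1240 / 415.6 = 2.984 eV.
With Z = 3, ΔE = 122.4 × (1/n_f² − 1/n_i²), so 1/n_f² − 1/n_i² = 0.02438.
Trying n_f = 5 gives 1/n_i² = 0.01562, i.e. n_i ≈ 8; this pair matches.

n_i = 8, n_f = 5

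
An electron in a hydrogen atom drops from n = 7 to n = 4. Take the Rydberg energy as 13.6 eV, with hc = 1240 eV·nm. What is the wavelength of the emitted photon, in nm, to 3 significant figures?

2170 nm

ΔE = 13.60 × (1/4² − 1/7²) = 13.60 × 0.04209 = 0.5724 eV.
λ = hc/ΔE = 1240 / 0.5724 = 2170 nm.
This line belongs to the Brackett series.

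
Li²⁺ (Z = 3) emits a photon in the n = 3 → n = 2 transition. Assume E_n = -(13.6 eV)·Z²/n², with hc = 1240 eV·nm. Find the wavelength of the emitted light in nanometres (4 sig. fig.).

72.94 nm

For Z = 3 the level energies scale as Z², so the effective Rydberg energy is 13.6 × 9 = 122.4 eV.
ΔE = 122.4 × (1/2² − 1/3²) = 122.4 × 0.1389 = 17.00 eV.
λ = hc/ΔE = 1240 / 17.00 = 72.94 nm.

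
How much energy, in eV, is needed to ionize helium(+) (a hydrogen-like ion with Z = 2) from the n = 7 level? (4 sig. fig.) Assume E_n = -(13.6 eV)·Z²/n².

E_n = −13.6 Z²/n² = −54.40/n² eV for Z = 2.
E_7 = −54.40/49 = −1.110 eV, so ionization (to E = 0) requires 1.110 eV.

1.110 eV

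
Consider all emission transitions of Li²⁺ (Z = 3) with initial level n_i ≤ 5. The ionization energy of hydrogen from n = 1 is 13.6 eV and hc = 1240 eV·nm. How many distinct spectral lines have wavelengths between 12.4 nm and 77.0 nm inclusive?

4

Enumerate all n_i → n_f pairs with 1 ≤ n_f < n_i ≤ 5 and compute λ = 1240 / [13.6·9·(1/n_f² − 1/n_i²)].
Lines falling in [12.4, 77.0] nm: 2→1 (13.51 nm), 5→2 (48.24 nm), 4→2 (54.03 nm), 3→2 (72.94 nm).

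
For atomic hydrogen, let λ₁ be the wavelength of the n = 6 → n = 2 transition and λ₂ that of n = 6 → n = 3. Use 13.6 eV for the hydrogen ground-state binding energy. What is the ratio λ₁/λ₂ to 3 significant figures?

λ ∝ 1/ΔE ∝ 1/(1/n_f² − 1/n_i²), and the Z² and hc factors cancel in the ratio.
λ₁/λ₂ = (1/3² − 1/6²)/(1/2² − 1/6²) = 0.08333/0.2222 = 0.375.

0.375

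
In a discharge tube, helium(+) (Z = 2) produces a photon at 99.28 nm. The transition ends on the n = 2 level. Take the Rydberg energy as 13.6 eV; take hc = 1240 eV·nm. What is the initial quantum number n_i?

n_i = 7

The photon energy is ΔE = hc/λ = 1240 / 99.28 = 12.49 eV.
With Z = 2, ΔE = 54.40 × (1/n_f² − 1/n_i²), so 1/n_f² − 1/n_i² = 0.2296.
With n_f = 2: 1/n_i² = 1/4 − 0.2296 = 0.02041, so n_i ≈ 7.00.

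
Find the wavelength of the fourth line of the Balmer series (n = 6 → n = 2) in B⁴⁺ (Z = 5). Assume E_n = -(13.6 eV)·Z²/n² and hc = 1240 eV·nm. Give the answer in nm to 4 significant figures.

16.41 nm

The Balmer series terminates on n_f = 2; the fourth line has n_i = 2+4 = 6.
ΔE = 340.0 × (1/2² − 1/6²) = 75.56 eV.
λ = 1240 / 75.56 = 16.41 nm.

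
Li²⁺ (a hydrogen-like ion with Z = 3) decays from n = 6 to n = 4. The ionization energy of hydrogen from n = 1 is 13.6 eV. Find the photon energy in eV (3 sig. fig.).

4.25 eV

The Bohr energies scale as Z², so for Z = 3: E_n = −122.4/n² eV.
E_6 = −122.4/36 = −3.400 eV and E_4 = −122.4/16 = −7.650 eV.
The photon energy is |E_6 − E_4| = 4.25 eV.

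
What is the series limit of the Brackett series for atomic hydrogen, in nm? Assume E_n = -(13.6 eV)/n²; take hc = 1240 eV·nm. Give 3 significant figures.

The Brackett series has lower level n_f = 4; the series limit corresponds to n_i → ∞.
ΔE_max = 13.6 × 1 / 4² = 0.8500 eV.
λ_min = 1240 / 0.8500 = 1460 nm.

1460 nm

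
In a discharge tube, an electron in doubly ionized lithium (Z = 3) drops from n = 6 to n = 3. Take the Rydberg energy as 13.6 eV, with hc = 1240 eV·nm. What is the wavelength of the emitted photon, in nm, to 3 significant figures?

For Z = 3 the level energies scale as Z², so the effective Rydberg energy is 13.6 × 9 = 122.4 eV.
ΔE = 122.4 × (1/3² − 1/6²) = 122.4 × 0.08333 = 10.20 eV.
λ = hc/ΔE = 1240 / 10.20 = 122 nm.

122 nm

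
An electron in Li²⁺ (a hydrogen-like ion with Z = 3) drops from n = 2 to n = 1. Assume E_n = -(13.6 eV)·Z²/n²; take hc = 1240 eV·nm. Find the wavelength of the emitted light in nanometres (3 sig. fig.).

13.5 nm

For Z = 3 the level energies scale as Z², so the effective Rydberg energy is 13.6 × 9 = 122.4 eV.
ΔE = 122.4 × (1/1² − 1/2²) = 122.4 × 0.7500 = 91.80 eV.
λ = hc/ΔE = 1240 / 91.80 = 13.5 nm.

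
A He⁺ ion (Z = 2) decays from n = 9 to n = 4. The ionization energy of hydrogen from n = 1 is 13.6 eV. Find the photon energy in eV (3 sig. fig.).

The Bohr energies scale as Z², so for Z = 2: E_n = −54.40/n² eV.
E_9 = −54.40/81 = −0.6716 eV and E_4 = −54.40/16 = −3.400 eV.
The photon energy is |E_9 − E_4| = 2.73 eV.

2.73 eV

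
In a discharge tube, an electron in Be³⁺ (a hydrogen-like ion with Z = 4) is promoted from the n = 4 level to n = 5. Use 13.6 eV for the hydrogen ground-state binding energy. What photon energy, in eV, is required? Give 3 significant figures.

The Bohr energies scale as Z², so for Z = 4: E_n = −217.6/n² eV.
E_5 = −217.6/25 = −8.704 eV and E_4 = −217.6/16 = −13.60 eV.
The photon energy is |E_5 − E_4| = 4.90 eV.

4.90 eV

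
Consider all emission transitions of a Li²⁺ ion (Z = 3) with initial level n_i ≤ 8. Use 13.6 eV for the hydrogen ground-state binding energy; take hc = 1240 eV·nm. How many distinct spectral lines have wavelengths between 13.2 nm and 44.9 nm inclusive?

Enumerate all n_i → n_f pairs with 1 ≤ n_f < n_i ≤ 8 and compute λ = 1240 / [13.6·9·(1/n_f² − 1/n_i²)].
Lines falling in [13.2, 44.9] nm: 2→1 (13.51 nm), 8→2 (43.22 nm), 7→2 (44.12 nm).

3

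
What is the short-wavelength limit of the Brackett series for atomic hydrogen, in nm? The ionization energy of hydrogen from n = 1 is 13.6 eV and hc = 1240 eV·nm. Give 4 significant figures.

The Brackett series has lower level n_f = 4; the series limit corresponds to n_i → ∞.
ΔE_max = 13.6 × 1 / 4² = 0.8500 eV.
λ_min = 1240 / 0.8500 = 1459 nm.

1459 nm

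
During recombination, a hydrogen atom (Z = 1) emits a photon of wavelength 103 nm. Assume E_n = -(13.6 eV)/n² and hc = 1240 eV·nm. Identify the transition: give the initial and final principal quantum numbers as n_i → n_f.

The photon energy is ΔE = hc/λ = 1240 / 103 = 12.04 eV.
With Z = 1, ΔE = 13.60 × (1/n_f² − 1/n_i²), so 1/n_f² − 1/n_i² = 0.8852.
Trying n_f = 1 gives 1/n_i² = 0.1148, i.e. n_i ≈ 3; this pair matches.

n_i = 3, n_f = 1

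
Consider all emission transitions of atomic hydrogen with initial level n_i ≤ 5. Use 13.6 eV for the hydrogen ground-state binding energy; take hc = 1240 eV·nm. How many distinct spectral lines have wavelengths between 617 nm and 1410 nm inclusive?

Enumerate all n_i → n_f pairs with 1 ≤ n_f < n_i ≤ 5 and compute λ = 1240 / [13.6·1·(1/n_f² − 1/n_i²)].
Lines falling in [617, 1410] nm: 3→2 (656.5 nm), 5→3 (1282 nm).

2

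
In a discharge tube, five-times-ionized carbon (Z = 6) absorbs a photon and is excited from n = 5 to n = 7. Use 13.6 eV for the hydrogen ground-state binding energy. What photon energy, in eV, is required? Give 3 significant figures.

The Bohr energies scale as Z², so for Z = 6: E_n = −489.6/n² eV.
E_7 = −489.6/49 = −9.992 eV and E_5 = −489.6/25 = −19.58 eV.
The photon energy is |E_7 − E_5| = 9.59 eV.

9.59 eV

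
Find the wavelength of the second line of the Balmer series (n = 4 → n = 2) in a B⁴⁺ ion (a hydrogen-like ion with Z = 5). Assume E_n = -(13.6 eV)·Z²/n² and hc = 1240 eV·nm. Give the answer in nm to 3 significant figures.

The Balmer series terminates on n_f = 2; the second line has n_i = 2+2 = 4.
ΔE = 340.0 × (1/2² − 1/4²) = 63.75 eV.
λ = 1240 / 63.75 = 19.5 nm.

19.5 nm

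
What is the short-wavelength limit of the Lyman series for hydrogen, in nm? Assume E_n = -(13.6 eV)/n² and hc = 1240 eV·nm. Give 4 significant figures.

The Lyman series has lower level n_f = 1; the series limit corresponds to n_i → ∞.
ΔE_max = 13.6 × 1 / 1² = 13.60 eV.
λ_min = 1240 / 13.60 = 91.18 nm.

91.18 nm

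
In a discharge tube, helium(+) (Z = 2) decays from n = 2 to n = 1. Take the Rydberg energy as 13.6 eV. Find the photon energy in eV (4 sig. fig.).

40.80 eV

The Bohr energies scale as Z², so for Z = 2: E_n = −54.40/n² eV.
E_2 = −54.40/4 = −13.60 eV and E_1 = −54.40/1 = −54.40 eV.
The photon energy is |E_2 − E_1| = 40.80 eV.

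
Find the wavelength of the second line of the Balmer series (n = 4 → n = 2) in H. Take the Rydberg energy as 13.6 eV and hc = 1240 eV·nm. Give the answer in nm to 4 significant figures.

The Balmer series terminates on n_f = 2; the second line has n_i = 2+2 = 4.
ΔE = 13.60 × (1/2² − 1/4²) = 2.550 eV.
λ = 1240 / 2.550 = 486.3 nm.

486.3 nm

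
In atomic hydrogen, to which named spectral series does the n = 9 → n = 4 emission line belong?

The series is set by the lower level: n_f = 4 is the Brackett series.

Brackett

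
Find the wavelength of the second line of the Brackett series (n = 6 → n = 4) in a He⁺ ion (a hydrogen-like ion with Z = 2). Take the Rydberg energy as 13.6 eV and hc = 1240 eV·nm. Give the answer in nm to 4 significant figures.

The Brackett series terminates on n_f = 4; the second line has n_i = 4+2 = 6.
ΔE = 54.40 × (1/4² − 1/6²) = 1.889 eV.
λ = 1240 / 1.889 = 656.5 nm.

656.5 nm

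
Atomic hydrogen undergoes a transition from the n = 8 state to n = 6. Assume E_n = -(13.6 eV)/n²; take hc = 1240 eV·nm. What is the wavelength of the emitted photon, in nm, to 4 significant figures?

7503 nm

ΔE = 13.60 × (1/6² − 1/8²) = 13.60 × 0.01215 = 0.1653 eV.
λ = hc/ΔE = 1240 / 0.1653 = 7503 nm.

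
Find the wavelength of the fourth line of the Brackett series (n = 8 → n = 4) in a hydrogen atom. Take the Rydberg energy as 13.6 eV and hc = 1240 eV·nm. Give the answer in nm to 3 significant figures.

The Brackett series terminates on n_f = 4; the fourth line has n_i = 4+4 = 8.
ΔE = 13.60 × (1/4² − 1/8²) = 0.6375 eV.
λ = 1240 / 0.6375 = 1950 nm.

1950 nm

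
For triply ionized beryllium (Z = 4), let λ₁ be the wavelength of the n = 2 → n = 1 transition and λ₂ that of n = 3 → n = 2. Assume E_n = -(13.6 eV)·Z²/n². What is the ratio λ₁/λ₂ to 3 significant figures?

0.185

λ ∝ 1/ΔE ∝ 1/(1/n_f² − 1/n_i²), and the Z² and hc factors cancel in the ratio.
λ₁/λ₂ = (1/2² − 1/3²)/(1/1² − 1/2²) = 0.1389/0.7500 = 0.185.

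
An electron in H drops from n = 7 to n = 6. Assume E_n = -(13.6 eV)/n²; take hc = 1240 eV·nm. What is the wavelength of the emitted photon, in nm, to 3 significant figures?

ΔE = 13.60 × (1/6² − 1/7²) = 13.60 × 0.007370 = 0.1002 eV.
λ = hc/ΔE = 1240 / 0.1002 = 12400 nm.

12400 nm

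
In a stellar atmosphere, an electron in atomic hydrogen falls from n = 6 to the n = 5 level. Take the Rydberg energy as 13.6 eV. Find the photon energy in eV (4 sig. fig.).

0.1662 eV

E_6 = −13.60/36 = −0.3778 eV and E_5 = −13.60/25 = −0.5440 eV.
The photon energy is |E_6 − E_5| = 0.1662 eV.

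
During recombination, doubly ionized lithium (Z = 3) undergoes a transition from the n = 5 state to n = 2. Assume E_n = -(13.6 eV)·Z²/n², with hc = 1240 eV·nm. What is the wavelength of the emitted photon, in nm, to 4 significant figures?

48.24 nm

For Z = 3 the level energies scale as Z², so the effective Rydberg energy is 13.6 × 9 = 122.4 eV.
ΔE = 122.4 × (1/2² − 1/5²) = 122.4 × 0.2100 = 25.70 eV.
λ = hc/ΔE = 1240 / 25.70 = 48.24 nm.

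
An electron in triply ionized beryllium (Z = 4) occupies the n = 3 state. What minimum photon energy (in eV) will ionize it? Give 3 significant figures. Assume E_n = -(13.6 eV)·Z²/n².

24.2 eV

E_n = −13.6 Z²/n² = −217.6/n² eV for Z = 4.
E_3 = −217.6/9 = −24.2 eV, so ionization (to E = 0) requires 24.2 eV.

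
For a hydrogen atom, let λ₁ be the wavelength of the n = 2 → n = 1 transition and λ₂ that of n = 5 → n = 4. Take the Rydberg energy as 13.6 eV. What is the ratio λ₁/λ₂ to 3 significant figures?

0.0300

λ ∝ 1/ΔE ∝ 1/(1/n_f² − 1/n_i²), and the Z² and hc factors cancel in the ratio.
λ₁/λ₂ = (1/4² − 1/5²)/(1/1² − 1/2²) = 0.02250/0.7500 = 0.0300.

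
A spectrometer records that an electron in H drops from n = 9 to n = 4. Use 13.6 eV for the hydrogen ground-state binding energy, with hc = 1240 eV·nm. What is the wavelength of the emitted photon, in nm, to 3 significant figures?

ΔE = 13.60 × (1/4² − 1/9²) = 13.60 × 0.05015 = 0.6821 eV.
λ = hc/ΔE = 1240 / 0.6821 = 1820 nm.

1820 nm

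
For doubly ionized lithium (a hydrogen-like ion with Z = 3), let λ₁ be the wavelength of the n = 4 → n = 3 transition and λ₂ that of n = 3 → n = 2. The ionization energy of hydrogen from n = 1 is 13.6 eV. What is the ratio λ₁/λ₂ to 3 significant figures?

2.86

λ ∝ 1/ΔE ∝ 1/(1/n_f² − 1/n_i²), and the Z² and hc factors cancel in the ratio.
λ₁/λ₂ = (1/2² − 1/3²)/(1/3² − 1/4²) = 0.1389/0.04861 = 2.86.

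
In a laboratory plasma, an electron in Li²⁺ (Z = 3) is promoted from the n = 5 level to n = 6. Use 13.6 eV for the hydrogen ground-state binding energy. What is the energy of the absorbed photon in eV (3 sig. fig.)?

1.50 eV

The Bohr energies scale as Z², so for Z = 3: E_n = −122.4/n² eV.
E_6 = −122.4/36 = −3.400 eV and E_5 = −122.4/25 = −4.896 eV.
The photon energy is |E_6 − E_5| = 1.50 eV.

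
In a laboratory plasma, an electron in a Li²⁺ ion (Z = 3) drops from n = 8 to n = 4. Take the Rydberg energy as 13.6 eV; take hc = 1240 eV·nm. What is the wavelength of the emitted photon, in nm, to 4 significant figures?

For Z = 3 the level energies scale as Z², so the effective Rydberg energy is 13.6 × 9 = 122.4 eV.
ΔE = 122.4 × (1/4² − 1/8²) = 122.4 × 0.04688 = 5.738 eV.
λ = hc/ΔE = 1240 / 5.738 = 216.1 nm.

216.1 nm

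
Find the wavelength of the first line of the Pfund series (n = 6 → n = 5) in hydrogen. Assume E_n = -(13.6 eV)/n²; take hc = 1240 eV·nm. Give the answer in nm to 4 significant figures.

The Pfund series terminates on n_f = 5; the first line has n_i = 5+1 = 6.
ΔE = 13.60 × (1/5² − 1/6²) = 0.1662 eV.
λ = 1240 / 0.1662 = 7460 nm.

7460 nm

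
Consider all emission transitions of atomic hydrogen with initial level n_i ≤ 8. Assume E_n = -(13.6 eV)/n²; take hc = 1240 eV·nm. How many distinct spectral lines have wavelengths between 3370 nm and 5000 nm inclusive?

Enumerate all n_i → n_f pairs with 1 ≤ n_f < n_i ≤ 8 and compute λ = 1240 / [13.6·1·(1/n_f² − 1/n_i²)].
Lines falling in [3370, 5000] nm: 8→5 (3741 nm), 5→4 (4052 nm), 7→5 (4654 nm).

3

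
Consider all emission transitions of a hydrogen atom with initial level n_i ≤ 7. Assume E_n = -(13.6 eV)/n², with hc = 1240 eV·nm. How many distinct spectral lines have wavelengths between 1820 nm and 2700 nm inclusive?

Enumerate all n_i → n_f pairs with 1 ≤ n_f < n_i ≤ 7 and compute λ = 1240 / [13.6·1·(1/n_f² − 1/n_i²)].
Lines falling in [1820, 2700] nm: 4→3 (1876 nm), 7→4 (2166 nm), 6→4 (2626 nm).

3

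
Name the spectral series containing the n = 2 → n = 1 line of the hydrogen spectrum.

The series is set by the lower level: n_f = 1 is the Lyman series.

Lyman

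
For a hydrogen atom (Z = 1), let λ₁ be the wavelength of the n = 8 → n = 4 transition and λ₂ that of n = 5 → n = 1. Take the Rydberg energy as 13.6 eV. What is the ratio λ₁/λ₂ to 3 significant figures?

20.5

λ ∝ 1/ΔE ∝ 1/(1/n_f² − 1/n_i²), and the Z² and hc factors cancel in the ratio.
λ₁/λ₂ = (1/1² − 1/5²)/(1/4² − 1/8²) = 0.9600/0.04688 = 20.5.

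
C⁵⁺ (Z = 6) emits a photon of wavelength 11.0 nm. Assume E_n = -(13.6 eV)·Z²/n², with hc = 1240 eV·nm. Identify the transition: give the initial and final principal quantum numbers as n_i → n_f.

The photon energy is ΔE = hc/λ = 1240 / 11.0 = 112.7 eV.
With Z = 6, ΔE = 489.6 × (1/n_f² − 1/n_i²), so 1/n_f² − 1/n_i² = 0.2302.
Trying n_f = 2 gives 1/n_i² = 0.01976, i.e. n_i ≈ 7; this pair matches.

n_i = 7, n_f = 2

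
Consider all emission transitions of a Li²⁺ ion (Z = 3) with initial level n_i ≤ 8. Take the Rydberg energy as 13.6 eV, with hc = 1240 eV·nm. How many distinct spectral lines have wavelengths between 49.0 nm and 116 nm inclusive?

4

Enumerate all n_i → n_f pairs with 1 ≤ n_f < n_i ≤ 8 and compute λ = 1240 / [13.6·9·(1/n_f² − 1/n_i²)].
Lines falling in [49.0, 116] nm: 4→2 (54.03 nm), 3→2 (72.94 nm), 8→3 (106.1 nm), 7→3 (111.7 nm).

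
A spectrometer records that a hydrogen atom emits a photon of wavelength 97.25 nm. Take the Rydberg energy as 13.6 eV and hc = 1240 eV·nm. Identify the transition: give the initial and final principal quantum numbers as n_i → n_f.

n_i = 4, n_f = 1

The photon energy is ΔE = hc/λ = 1240 / 97.25 = 12.75 eV.
With Z = 1, ΔE = 13.60 × (1/n_f² − 1/n_i²), so 1/n_f² − 1/n_i² = 0.9375.
Trying n_f = 1 gives 1/n_i² = 0.06245, i.e. n_i ≈ 4; this pair matches.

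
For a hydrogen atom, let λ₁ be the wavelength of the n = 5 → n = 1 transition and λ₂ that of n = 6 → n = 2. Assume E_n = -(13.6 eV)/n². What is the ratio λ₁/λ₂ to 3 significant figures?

0.231

λ ∝ 1/ΔE ∝ 1/(1/n_f² − 1/n_i²), and the Z² and hc factors cancel in the ratio.
λ₁/λ₂ = (1/2² − 1/6²)/(1/1² − 1/5²) = 0.2222/0.9600 = 0.231.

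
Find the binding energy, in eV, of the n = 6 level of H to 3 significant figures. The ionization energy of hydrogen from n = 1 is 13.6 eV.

0.378 eV

E_6 = −13.60/36 = −0.378 eV, so ionization (to E = 0) requires 0.378 eV.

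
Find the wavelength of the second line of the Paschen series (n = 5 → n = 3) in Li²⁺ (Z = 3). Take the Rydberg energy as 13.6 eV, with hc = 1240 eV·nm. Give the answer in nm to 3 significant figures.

The Paschen series terminates on n_f = 3; the second line has n_i = 3+2 = 5.
ΔE = 122.4 × (1/3² − 1/5²) = 8.704 eV.
λ = 1240 / 8.704 = 142 nm.

142 nm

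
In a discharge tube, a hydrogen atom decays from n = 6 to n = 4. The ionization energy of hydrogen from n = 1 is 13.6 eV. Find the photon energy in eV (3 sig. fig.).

E_6 = −13.60/36 = −0.3778 eV and E_4 = −13.60/16 = −0.8500 eV.
The photon energy is |E_6 − E_4| = 0.472 eV.

0.472 eV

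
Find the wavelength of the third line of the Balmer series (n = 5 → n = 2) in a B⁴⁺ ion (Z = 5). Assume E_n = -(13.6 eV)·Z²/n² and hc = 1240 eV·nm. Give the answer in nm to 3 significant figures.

17.4 nm

The Balmer series terminates on n_f = 2; the third line has n_i = 2+3 = 5.
ΔE = 340.0 × (1/2² − 1/5²) = 71.40 eV.
λ = 1240 / 71.40 = 17.4 nm.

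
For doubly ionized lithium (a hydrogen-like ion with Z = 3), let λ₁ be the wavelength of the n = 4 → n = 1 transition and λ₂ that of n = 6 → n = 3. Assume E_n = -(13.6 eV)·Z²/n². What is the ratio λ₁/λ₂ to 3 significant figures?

0.0889

λ ∝ 1/ΔE ∝ 1/(1/n_f² − 1/n_i²), and the Z² and hc factors cancel in the ratio.
λ₁/λ₂ = (1/3² − 1/6²)/(1/1² − 1/4²) = 0.08333/0.9375 = 0.0889.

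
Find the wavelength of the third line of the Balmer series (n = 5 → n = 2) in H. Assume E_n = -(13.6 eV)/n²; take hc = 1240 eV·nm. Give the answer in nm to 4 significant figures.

The Balmer series terminates on n_f = 2; the third line has n_i = 2+3 = 5.
ΔE = 13.60 × (1/2² − 1/5²) = 2.856 eV.
λ = 1240 / 2.856 = 434.2 nm.

434.2 nm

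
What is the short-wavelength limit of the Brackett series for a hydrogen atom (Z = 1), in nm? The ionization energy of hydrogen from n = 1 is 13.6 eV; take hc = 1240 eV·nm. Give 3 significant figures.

1460 nm

The Brackett series has lower level n_f = 4; the series limit corresponds to n_i → ∞.
ΔE_max = 13.6 × 1 / 4² = 0.8500 eV.
λ_min = 1240 / 0.8500 = 1460 nm.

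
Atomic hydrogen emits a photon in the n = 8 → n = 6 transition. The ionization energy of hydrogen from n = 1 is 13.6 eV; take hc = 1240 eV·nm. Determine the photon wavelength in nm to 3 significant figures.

ΔE = 13.60 × (1/6² − 1/8²) = 13.60 × 0.01215 = 0.1653 eV.
λ = hc/ΔE = 1240 / 0.1653 = 7500 nm.

7500 nm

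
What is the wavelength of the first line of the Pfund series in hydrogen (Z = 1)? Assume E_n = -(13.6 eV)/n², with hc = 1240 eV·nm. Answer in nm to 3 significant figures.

7460 nm

The Pfund series terminates on n_f = 5; the first line has n_i = 5+1 = 6.
ΔE = 13.60 × (1/5² − 1/6²) = 0.1662 eV.
λ = 1240 / 0.1662 = 7460 nm.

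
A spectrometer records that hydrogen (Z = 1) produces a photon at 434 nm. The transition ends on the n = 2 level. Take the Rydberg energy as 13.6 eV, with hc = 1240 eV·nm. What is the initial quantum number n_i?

The photon energy is ΔE = hc/λ = 1240 / 434 = 2.857 eV.
With Z = 1, ΔE = 13.60 × (1/n_f² − 1/n_i²), so 1/n_f² − 1/n_i² = 0.2101.
With n_f = 2: 1/n_i² = 1/4 − 0.2101 = 0.03992, so n_i ≈ 5.01.

n_i = 5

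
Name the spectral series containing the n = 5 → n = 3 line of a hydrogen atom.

Paschen

The series is set by the lower level: n_f = 3 is the Paschen series.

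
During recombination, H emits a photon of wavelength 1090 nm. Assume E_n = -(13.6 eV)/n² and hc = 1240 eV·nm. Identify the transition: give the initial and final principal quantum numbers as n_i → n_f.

The photon energy is ΔE = hc/λ = 1240 / 1090 = 1.138 eV.
With Z = 1, ΔE = 13.60 × (1/n_f² − 1/n_i²), so 1/n_f² − 1/n_i² = 0.08365.
Trying n_f = 3 gives 1/n_i² = 0.02746, i.e. n_i ≈ 6; this pair matches.

n_i = 6, n_f = 3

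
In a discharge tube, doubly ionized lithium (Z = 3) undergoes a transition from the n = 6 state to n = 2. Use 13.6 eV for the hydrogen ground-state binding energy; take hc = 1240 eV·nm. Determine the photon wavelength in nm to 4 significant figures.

For Z = 3 the level energies scale as Z², so the effective Rydberg energy is 13.6 × 9 = 122.4 eV.
ΔE = 122.4 × (1/2² − 1/6²) = 122.4 × 0.2222 = 27.20 eV.
λ = hc/ΔE = 1240 / 27.20 = 45.59 nm.

45.59 nm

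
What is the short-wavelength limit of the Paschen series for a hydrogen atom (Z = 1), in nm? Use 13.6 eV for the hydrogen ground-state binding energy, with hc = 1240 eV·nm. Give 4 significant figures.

820.6 nm

The Paschen series has lower level n_f = 3; the series limit corresponds to n_i → ∞.
ΔE_max = 13.6 × 1 / 3² = 1.511 eV.
λ_min = 1240 / 1.511 = 820.6 nm.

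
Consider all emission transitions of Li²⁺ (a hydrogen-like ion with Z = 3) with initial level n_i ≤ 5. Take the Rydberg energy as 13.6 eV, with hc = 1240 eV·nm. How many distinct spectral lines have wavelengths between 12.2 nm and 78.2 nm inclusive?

Enumerate all n_i → n_f pairs with 1 ≤ n_f < n_i ≤ 5 and compute λ = 1240 / [13.6·9·(1/n_f² − 1/n_i²)].
Lines falling in [12.2, 78.2] nm: 2→1 (13.51 nm), 5→2 (48.24 nm), 4→2 (54.03 nm), 3→2 (72.94 nm).

4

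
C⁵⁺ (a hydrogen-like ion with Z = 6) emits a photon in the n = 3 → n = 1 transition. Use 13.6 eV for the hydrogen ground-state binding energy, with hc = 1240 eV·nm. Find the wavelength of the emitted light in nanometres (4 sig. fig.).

2.849 nm

For Z = 6 the level energies scale as Z², so the effective Rydberg energy is 13.6 × 36 = 489.6 eV.
ΔE = 489.6 × (1/1² − 1/3²) = 489.6 × 0.8889 = 435.2 eV.
λ = hc/ΔE = 1240 / 435.2 = 2.849 nm.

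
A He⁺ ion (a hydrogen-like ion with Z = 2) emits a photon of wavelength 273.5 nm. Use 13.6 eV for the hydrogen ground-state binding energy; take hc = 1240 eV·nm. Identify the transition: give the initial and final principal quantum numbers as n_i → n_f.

n_i = 6, n_f = 3

The photon energy is ΔE = hc/λ = 1240 / 273.5 = 4.534 eV.
With Z = 2, ΔE = 54.40 × (1/n_f² − 1/n_i²), so 1/n_f² − 1/n_i² = 0.08334.
Trying n_f = 3 gives 1/n_i² = 0.02777, i.e. n_i ≈ 6; this pair matches.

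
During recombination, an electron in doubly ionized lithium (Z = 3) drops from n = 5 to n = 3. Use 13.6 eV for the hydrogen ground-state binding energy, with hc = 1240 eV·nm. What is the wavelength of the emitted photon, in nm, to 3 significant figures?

For Z = 3 the level energies scale as Z², so the effective Rydberg energy is 13.6 × 9 = 122.4 eV.
ΔE = 122.4 × (1/3² − 1/5²) = 122.4 × 0.07111 = 8.704 eV.
λ = hc/ΔE = 1240 / 8.704 = 142 nm.

142 nm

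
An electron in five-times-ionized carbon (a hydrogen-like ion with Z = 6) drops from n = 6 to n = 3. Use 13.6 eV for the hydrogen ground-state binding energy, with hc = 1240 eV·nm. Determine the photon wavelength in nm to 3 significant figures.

30.4 nm

For Z = 6 the level energies scale as Z², so the effective Rydberg energy is 13.6 × 36 = 489.6 eV.
ΔE = 489.6 × (1/3² − 1/6²) = 489.6 × 0.08333 = 40.80 eV.
λ = hc/ΔE = 1240 / 40.80 = 30.4 nm.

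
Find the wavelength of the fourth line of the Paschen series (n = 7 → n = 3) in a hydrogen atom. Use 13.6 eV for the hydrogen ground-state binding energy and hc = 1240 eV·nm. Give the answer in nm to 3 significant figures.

1010 nm

The Paschen series terminates on n_f = 3; the fourth line has n_i = 3+4 = 7.
ΔE = 13.60 × (1/3² − 1/7²) = 1.234 eV.
λ = 1240 / 1.234 = 1010 nm.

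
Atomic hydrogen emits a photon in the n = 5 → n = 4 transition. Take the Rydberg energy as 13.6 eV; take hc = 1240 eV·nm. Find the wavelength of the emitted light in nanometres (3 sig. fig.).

4050 nm

ΔE = 13.60 × (1/4² − 1/5²) = 13.60 × 0.02250 = 0.3060 eV.
λ = hc/ΔE = 1240 / 0.3060 = 4050 nm.
This line belongs to the Brackett series.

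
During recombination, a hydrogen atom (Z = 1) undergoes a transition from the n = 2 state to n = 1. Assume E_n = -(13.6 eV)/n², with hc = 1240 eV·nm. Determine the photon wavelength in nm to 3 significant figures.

ΔE = 13.60 × (1/1² − 1/2²) = 13.60 × 0.7500 = 10.20 eV.
λ = hc/ΔE = 1240 / 10.20 = 122 nm.

122 nm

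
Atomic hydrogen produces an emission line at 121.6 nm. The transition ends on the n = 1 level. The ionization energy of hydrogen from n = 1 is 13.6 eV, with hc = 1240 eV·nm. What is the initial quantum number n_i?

The photon energy is ΔE = hc/λ = 1240 / 121.6 = 10.20 eV.
With Z = 1, ΔE = 13.60 × (1/n_f² − 1/n_i²), so 1/n_f² − 1/n_i² = 0.7498.
With n_f = 1: 1/n_i² = 1/1 − 0.7498 = 0.2502, so n_i ≈ 2.00.

n_i = 2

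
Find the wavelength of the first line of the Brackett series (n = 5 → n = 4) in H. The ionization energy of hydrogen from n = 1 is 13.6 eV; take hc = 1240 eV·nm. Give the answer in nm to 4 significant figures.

The Brackett series terminates on n_f = 4; the first line has n_i = 4+1 = 5.
ΔE = 13.60 × (1/4² − 1/5²) = 0.3060 eV.
λ = 1240 / 0.3060 = 4052 nm.

4052 nm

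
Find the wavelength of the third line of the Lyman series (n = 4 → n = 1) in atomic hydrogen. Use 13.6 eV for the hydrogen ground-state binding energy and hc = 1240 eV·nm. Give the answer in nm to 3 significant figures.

97.3 nm

The Lyman series terminates on n_f = 1; the third line has n_i = 1+3 = 4.
ΔE = 13.60 × (1/1² − 1/4²) = 12.75 eV.
λ = 1240 / 12.75 = 97.3 nm.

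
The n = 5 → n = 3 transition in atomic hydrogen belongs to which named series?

Paschen

The series is set by the lower level: n_f = 3 is the Paschen series.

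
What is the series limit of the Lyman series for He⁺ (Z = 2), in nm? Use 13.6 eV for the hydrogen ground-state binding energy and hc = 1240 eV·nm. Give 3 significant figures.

The Lyman series has lower level n_f = 1; the series limit corresponds to n_i → ∞.
ΔE_max = 13.6 × 4 / 1² = 54.40 eV.
λ_min = 1240 / 54.40 = 22.8 nm.

22.8 nm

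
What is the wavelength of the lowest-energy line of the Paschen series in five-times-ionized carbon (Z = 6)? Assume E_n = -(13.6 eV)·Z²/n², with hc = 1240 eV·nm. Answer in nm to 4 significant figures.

The Paschen series terminates on n_f = 3; the first line has n_i = 3+1 = 4.
ΔE = 489.6 × (1/3² − 1/4²) = 23.80 eV.
λ = 1240 / 23.80 = 52.10 nm.

52.10 nm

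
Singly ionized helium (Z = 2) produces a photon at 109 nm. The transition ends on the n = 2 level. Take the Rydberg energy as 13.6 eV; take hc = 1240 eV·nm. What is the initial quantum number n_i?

n_i = 5

The photon energy is ΔE = hc/λ = 1240 / 109 = 11.38 eV.
With Z = 2, ΔE = 54.40 × (1/n_f² − 1/n_i²), so 1/n_f² − 1/n_i² = 0.2091.
With n_f = 2: 1/n_i² = 1/4 − 0.2091 = 0.04088, so n_i ≈ 4.95.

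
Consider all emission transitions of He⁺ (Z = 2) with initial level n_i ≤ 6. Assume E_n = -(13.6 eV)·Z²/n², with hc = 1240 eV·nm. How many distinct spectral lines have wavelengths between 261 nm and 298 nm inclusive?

Enumerate all n_i → n_f pairs with 1 ≤ n_f < n_i ≤ 6 and compute λ = 1240 / [13.6·4·(1/n_f² − 1/n_i²)].
Lines falling in [261, 298] nm: 6→3 (273.5 nm).

1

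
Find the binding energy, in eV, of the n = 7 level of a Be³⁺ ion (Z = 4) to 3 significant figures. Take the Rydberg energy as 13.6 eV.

E_n = −13.6 Z²/n² = −217.6/n² eV for Z = 4.
E_7 = −217.6/49 = −4.44 eV, so ionization (to E = 0) requires 4.44 eV.

4.44 eV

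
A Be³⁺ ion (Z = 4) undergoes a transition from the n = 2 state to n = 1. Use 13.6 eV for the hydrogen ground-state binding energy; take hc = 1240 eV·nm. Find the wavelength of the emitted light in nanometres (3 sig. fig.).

For Z = 4 the level energies scale as Z², so the effective Rydberg energy is 13.6 × 16 = 217.6 eV.
ΔE = 217.6 × (1/1² − 1/2²) = 217.6 × 0.7500 = 163.2 eV.
λ = hc/ΔE = 1240 / 163.2 = 7.60 nm.

7.60 nm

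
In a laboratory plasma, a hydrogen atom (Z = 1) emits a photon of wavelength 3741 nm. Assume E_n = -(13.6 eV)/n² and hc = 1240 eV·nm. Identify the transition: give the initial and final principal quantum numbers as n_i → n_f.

n_i = 8, n_f = 5

The photon energy is ΔE = hc/λ = 1240 / 3741 = 0.3315 eV.
With Z = 1, ΔE = 13.60 × (1/n_f² − 1/n_i²), so 1/n_f² − 1/n_i² = 0.02437.
Trying n_f = 5 gives 1/n_i² = 0.01563, i.e. n_i ≈ 8; this pair matches.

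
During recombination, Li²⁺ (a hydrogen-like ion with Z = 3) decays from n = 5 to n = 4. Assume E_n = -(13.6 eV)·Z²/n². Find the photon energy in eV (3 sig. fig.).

2.75 eV

The Bohr energies scale as Z², so for Z = 3: E_n = −122.4/n² eV.
E_5 = −122.4/25 = −4.896 eV and E_4 = −122.4/16 = −7.650 eV.
The photon energy is |E_5 − E_4| = 2.75 eV.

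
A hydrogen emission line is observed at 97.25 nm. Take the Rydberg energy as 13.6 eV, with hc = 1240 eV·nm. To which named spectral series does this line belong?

ΔE = 1240/97.25 = 12.75 eV.
This matches 13.6 × (1/1² − 1/4²), so n_f = 1: the Lyman series.

Lyman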